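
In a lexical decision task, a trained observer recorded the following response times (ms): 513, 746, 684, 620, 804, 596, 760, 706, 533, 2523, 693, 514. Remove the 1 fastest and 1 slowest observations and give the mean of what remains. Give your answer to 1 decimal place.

665.6 ms

Sorted: 513, 514, 533, 596, 620, 684, 693, 706, 746, 760, 804, 2523
Drop lowest 1 (513) and highest 1 (2523)
Remaining (n=10): Σ = 6656, mean = 6656/10 = 665.600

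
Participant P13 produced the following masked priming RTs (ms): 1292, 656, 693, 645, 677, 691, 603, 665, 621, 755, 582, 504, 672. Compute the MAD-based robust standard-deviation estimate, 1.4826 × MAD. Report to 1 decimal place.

41.5 ms

Sorted: 504, 582, 603, 621, 645, 656, 665, 672, 677, 691, 693, 755, 1292 → median = 665
|x − 665| sorted: 0, 7, 9, 12, 20, 26, 28, 44, 62, 83, 90, 161, 627 → MAD = 28
Robust SD ≈ 1.4826 × 28 = 41.513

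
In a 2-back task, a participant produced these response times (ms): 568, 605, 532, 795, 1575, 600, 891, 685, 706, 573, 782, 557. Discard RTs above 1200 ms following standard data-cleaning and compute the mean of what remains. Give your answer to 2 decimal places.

Excluded: 1575
Retained (n=11): Σ = 7294
Mean = 7294/11 = 663.0909

663.09 ms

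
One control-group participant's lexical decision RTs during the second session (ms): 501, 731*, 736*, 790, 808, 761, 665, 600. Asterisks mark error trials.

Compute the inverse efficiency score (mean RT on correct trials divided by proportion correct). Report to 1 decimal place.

916.7 ms

Correct trials (n=6): 501, 790, 808, 761, 665, 600
Mean correct RT = 4125/6 = 687.5000 ms
Proportion correct = 6/8
IES = 687.5000 / (6/8) = 916.667 ms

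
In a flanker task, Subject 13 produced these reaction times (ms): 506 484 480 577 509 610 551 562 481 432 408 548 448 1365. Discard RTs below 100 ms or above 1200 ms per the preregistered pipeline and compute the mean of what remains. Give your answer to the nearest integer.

507 ms

Excluded: 1365
Retained (n=13): Σ = 6596
Mean = 6596/13 = 507.3846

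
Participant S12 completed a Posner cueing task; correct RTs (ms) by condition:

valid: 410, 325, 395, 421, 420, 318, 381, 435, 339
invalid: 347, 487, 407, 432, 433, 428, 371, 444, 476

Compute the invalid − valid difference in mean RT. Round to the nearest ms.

M(valid) = 3444/9 = 382.667
M(invalid) = 3825/9 = 425.000
Difference = 425.000 − 382.667 = 42.333 ms

42 ms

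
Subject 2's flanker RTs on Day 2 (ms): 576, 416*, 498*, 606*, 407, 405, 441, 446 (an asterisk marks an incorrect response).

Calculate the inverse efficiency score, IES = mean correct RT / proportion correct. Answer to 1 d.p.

Correct trials (n=5): 576, 407, 405, 441, 446
Mean correct RT = 2275/5 = 455.0000 ms
Proportion correct = 5/8
IES = 455.0000 / (5/8) = 728.000 ms

728.0 ms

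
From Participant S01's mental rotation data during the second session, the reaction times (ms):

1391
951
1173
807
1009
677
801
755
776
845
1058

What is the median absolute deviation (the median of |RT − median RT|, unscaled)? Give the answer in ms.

Sorted: 677, 755, 776, 801, 807, 845, 951, 1009, 1058, 1173, 1391 → median = 845
|x − 845|: 546, 106, 328, 38, 164, 168, 44, 90, 69, 0, 213
Sorted deviations: 0, 38, 44, 69, 90, 106, 164, 168, 213, 328, 546 → MAD = 106

106 ms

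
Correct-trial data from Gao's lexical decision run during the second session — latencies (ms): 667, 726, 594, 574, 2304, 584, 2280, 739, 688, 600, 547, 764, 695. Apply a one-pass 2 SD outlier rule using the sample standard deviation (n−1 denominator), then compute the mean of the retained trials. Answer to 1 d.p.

652.5 ms

n = 13, ΣRT = 11762, M = 904.769
Σ(x−M)² = 4605648.31; s = √(4605648.31/12) = 619.519
Cutoffs: 904.769 ± 2·619.519 → [-334.3, 2143.8]
Outside: 2280, 2304 → excluded.
Retained (n=11): Σ = 7178, mean = 7178/11 = 652.545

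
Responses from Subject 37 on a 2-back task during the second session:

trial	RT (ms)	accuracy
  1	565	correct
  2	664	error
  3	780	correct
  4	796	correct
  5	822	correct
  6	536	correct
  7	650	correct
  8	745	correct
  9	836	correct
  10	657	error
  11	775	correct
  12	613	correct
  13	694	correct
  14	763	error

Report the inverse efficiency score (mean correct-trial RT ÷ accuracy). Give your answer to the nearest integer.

Correct trials (n=11): 565, 780, 796, 822, 536, 650, 745, 836, 775, 613, 694
Mean correct RT = 7812/11 = 710.1818 ms
Proportion correct = 11/14
IES = 710.1818 / (11/14) = 903.868 ms

904 ms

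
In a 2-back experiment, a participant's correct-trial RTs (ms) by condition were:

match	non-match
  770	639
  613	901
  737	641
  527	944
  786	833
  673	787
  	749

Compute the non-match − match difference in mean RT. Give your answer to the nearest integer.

M(match) = 4106/6 = 684.333
M(non-match) = 5494/7 = 784.857
Difference = 784.857 − 684.333 = 100.524 ms

101 ms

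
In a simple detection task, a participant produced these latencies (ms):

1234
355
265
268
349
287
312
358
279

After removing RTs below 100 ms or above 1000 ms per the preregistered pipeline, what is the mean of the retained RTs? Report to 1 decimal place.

309.1 ms

Excluded: 1234
Retained (n=8): Σ = 2473
Mean = 2473/8 = 309.1250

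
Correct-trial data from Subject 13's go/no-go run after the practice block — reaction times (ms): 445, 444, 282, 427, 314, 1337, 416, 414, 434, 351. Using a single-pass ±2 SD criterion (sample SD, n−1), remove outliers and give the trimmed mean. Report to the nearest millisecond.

392 ms

n = 10, ΣRT = 4864, M = 486.400
Σ(x−M)² = 833338.40; s = √(833338.40/9) = 304.291
Cutoffs: 486.400 ± 2·304.291 → [-122.2, 1095.0]
Outside: 1337 → excluded.
Retained (n=9): Σ = 3527, mean = 3527/9 = 391.889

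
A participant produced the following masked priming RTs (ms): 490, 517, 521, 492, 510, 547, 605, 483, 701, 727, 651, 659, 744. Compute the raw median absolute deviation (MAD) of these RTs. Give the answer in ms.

58 ms

Sorted: 483, 490, 492, 510, 517, 521, 547, 605, 651, 659, 701, 727, 744 → median = 547
|x − 547|: 57, 30, 26, 55, 37, 0, 58, 64, 154, 180, 104, 112, 197
Sorted deviations: 0, 26, 30, 37, 55, 57, 58, 64, 104, 112, 154, 180, 197 → MAD = 58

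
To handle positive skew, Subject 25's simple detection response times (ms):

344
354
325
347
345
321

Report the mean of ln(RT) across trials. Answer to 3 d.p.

ln(RT): 5.8406, 5.8693, 5.7838, 5.8493, 5.8435, 5.7714
Σ ln(RT) = 34.9581
Mean = 34.9581/6 = 5.82635

5.826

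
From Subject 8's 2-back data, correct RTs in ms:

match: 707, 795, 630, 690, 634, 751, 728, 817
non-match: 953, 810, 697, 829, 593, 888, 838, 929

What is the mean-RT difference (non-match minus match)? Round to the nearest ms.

98 ms

M(match) = 5752/8 = 719.000
M(non-match) = 6537/8 = 817.125
Difference = 817.125 − 719.000 = 98.125 ms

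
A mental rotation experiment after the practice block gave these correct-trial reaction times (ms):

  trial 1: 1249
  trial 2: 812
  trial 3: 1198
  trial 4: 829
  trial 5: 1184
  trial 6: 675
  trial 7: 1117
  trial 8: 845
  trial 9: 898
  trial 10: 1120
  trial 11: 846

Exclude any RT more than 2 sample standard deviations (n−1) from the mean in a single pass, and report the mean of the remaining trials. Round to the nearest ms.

979 ms

n = 11, ΣRT = 10773, M = 979.364
Σ(x−M)² = 386820.55; s = √(386820.55/10) = 196.678
Cutoffs: 979.364 ± 2·196.678 → [586.0, 1372.7]
No RTs fall outside the cutoffs; all 11 retained. Mean = 10773/11 = 979.364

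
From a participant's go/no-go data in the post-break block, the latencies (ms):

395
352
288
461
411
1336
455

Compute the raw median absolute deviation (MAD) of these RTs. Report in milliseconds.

50 ms

Sorted: 288, 352, 395, 411, 455, 461, 1336 → median = 411
|x − 411|: 16, 59, 123, 50, 0, 925, 44
Sorted deviations: 0, 16, 44, 50, 59, 123, 925 → MAD = 50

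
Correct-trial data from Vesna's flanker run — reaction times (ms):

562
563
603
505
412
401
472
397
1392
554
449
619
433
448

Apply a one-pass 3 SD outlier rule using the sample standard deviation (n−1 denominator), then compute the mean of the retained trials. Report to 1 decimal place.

n = 14, ΣRT = 7810, M = 557.857
Σ(x−M)² = 823055.71; s = √(823055.71/13) = 251.619
Cutoffs: 557.857 ± 3·251.619 → [-197.0, 1312.7]
Outside: 1392 → excluded.
Retained (n=13): Σ = 6418, mean = 6418/13 = 493.692

493.7 ms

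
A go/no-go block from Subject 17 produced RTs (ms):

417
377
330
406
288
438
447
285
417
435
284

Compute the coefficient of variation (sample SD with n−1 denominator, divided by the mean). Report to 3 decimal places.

0.175

n = 11, Σ = 4124, M = 374.9091
Σ(x−M)² = 43220.909; s = √(43220.909/10) = 65.7426
CV = 65.7426 / 374.9091 = 0.17536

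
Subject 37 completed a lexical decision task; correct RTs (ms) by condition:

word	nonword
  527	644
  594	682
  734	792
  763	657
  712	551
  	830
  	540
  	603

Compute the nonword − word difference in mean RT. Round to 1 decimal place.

-3.6 ms

M(word) = 3330/5 = 666.000
M(nonword) = 5299/8 = 662.375
Difference = 662.375 − 666.000 = -3.625 ms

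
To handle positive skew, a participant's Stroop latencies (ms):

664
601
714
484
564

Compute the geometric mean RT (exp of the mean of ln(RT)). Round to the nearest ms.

600 ms

ln(RT): 6.4983, 6.3986, 6.5709, 6.1821, 6.3351
Mean ln(RT) = 31.9849/5 = 6.39698
Geometric mean = exp(6.39698) = 600.03 ms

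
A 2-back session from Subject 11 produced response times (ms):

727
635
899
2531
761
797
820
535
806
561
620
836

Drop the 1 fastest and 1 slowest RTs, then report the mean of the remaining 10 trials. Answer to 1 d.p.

Sorted: 535, 561, 620, 635, 727, 761, 797, 806, 820, 836, 899, 2531
Drop lowest 1 (535) and highest 1 (2531)
Remaining (n=10): Σ = 7462, mean = 7462/10 = 746.200

746.2 ms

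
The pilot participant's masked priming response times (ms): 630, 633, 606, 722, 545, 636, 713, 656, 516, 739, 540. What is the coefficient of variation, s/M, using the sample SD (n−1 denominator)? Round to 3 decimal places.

n = 11, Σ = 6936, M = 630.5455
Σ(x−M)² = 56848.727; s = √(56848.727/10) = 75.3981
CV = 75.3981 / 630.5455 = 0.11958

0.120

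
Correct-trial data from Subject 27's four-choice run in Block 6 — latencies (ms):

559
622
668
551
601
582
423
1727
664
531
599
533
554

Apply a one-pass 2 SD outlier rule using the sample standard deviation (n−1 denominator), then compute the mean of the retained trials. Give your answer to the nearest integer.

574 ms

n = 13, ΣRT = 8614, M = 662.615
Σ(x−M)² = 1275467.08; s = √(1275467.08/12) = 326.020
Cutoffs: 662.615 ± 2·326.020 → [10.6, 1314.7]
Outside: 1727 → excluded.
Retained (n=12): Σ = 6887, mean = 6887/12 = 573.917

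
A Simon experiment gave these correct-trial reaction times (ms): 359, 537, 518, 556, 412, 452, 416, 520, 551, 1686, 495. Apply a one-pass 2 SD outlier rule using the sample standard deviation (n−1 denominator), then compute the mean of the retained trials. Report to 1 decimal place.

n = 11, ΣRT = 6502, M = 591.091
Σ(x−M)² = 1360162.91; s = √(1360162.91/10) = 368.804
Cutoffs: 591.091 ± 2·368.804 → [-146.5, 1328.7]
Outside: 1686 → excluded.
Retained (n=10): Σ = 4816, mean = 4816/10 = 481.600

481.6 ms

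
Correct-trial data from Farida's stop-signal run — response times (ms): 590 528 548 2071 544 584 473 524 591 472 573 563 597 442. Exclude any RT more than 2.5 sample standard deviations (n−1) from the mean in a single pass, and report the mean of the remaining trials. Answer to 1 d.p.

540.7 ms

n = 14, ΣRT = 9100, M = 650.000
Σ(x−M)² = 2205662.00; s = √(2205662.00/13) = 411.906
Cutoffs: 650.000 ± 2.5·411.906 → [-379.8, 1679.8]
Outside: 2071 → excluded.
Retained (n=13): Σ = 7029, mean = 7029/13 = 540.692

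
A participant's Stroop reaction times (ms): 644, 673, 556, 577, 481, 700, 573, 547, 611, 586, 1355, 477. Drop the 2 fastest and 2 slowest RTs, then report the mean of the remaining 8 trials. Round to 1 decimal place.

595.9 ms

Sorted: 477, 481, 547, 556, 573, 577, 586, 611, 644, 673, 700, 1355
Drop lowest 2 (477, 481) and highest 2 (700, 1355)
Remaining (n=8): Σ = 4767, mean = 4767/8 = 595.875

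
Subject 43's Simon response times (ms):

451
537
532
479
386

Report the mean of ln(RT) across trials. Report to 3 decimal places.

ln(RT): 6.1115, 6.2860, 6.2766, 6.1717, 5.9558
Σ ln(RT) = 30.8016
Mean = 30.8016/5 = 6.16033

6.160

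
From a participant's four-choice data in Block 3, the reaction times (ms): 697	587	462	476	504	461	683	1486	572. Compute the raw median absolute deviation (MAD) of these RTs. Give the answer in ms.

Sorted: 461, 462, 476, 504, 572, 587, 683, 697, 1486 → median = 572
|x − 572|: 125, 15, 110, 96, 68, 111, 111, 914, 0
Sorted deviations: 0, 15, 68, 96, 110, 111, 111, 125, 914 → MAD = 110

110 ms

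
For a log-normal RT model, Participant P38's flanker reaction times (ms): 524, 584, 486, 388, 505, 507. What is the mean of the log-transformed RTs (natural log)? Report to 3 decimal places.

6.205

ln(RT): 6.2615, 6.3699, 6.1862, 5.9610, 6.2246, 6.2285
Σ ln(RT) = 37.2317
Mean = 37.2317/6 = 6.20528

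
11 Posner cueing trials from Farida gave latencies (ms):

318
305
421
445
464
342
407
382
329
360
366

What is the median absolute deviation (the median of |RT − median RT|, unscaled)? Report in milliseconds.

41 ms

Sorted: 305, 318, 329, 342, 360, 366, 382, 407, 421, 445, 464 → median = 366
|x − 366|: 48, 61, 55, 79, 98, 24, 41, 16, 37, 6, 0
Sorted deviations: 0, 6, 16, 24, 37, 41, 48, 55, 61, 79, 98 → MAD = 41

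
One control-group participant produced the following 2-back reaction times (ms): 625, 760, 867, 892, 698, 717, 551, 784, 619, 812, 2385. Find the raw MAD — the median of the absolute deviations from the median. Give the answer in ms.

Sorted: 551, 619, 625, 698, 717, 760, 784, 812, 867, 892, 2385 → median = 760
|x − 760|: 135, 0, 107, 132, 62, 43, 209, 24, 141, 52, 1625
Sorted deviations: 0, 24, 43, 52, 62, 107, 132, 135, 141, 209, 1625 → MAD = 107

107 ms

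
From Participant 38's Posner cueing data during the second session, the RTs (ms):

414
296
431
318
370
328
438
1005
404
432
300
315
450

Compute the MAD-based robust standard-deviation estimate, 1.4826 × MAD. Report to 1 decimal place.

68.2 ms

Sorted: 296, 300, 315, 318, 328, 370, 404, 414, 431, 432, 438, 450, 1005 → median = 404
|x − 404| sorted: 0, 10, 27, 28, 34, 34, 46, 76, 86, 89, 104, 108, 601 → MAD = 46
Robust SD ≈ 1.4826 × 46 = 68.200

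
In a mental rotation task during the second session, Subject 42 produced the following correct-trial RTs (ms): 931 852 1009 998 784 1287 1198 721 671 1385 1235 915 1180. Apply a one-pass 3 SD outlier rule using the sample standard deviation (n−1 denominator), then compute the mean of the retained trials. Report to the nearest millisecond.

1013 ms

n = 13, ΣRT = 13166, M = 1012.769
Σ(x−M)² = 622016.31; s = √(622016.31/12) = 227.672
Cutoffs: 1012.769 ± 3·227.672 → [329.8, 1695.8]
No RTs fall outside the cutoffs; all 13 retained. Mean = 13166/13 = 1012.769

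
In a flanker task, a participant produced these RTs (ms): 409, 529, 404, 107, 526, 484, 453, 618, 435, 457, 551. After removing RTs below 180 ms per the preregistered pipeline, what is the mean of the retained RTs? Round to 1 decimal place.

Excluded: 107
Retained (n=10): Σ = 4866
Mean = 4866/10 = 486.6000

486.6 ms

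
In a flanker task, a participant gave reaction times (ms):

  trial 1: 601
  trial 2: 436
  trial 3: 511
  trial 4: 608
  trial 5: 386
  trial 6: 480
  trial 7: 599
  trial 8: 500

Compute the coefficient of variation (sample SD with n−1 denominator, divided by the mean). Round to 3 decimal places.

n = 8, Σ = 4121, M = 515.1250
Σ(x−M)² = 47448.875; s = √(47448.875/7) = 82.3311
CV = 82.3311 / 515.1250 = 0.15983

0.160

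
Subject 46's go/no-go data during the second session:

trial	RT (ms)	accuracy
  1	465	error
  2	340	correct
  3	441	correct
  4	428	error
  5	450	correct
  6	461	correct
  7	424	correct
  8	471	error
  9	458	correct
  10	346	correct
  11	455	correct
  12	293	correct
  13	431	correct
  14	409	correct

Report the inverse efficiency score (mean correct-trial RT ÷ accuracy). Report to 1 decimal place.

521.6 ms

Correct trials (n=11): 340, 441, 450, 461, 424, 458, 346, 455, 293, 431, 409
Mean correct RT = 4508/11 = 409.8182 ms
Proportion correct = 11/14
IES = 409.8182 / (11/14) = 521.587 ms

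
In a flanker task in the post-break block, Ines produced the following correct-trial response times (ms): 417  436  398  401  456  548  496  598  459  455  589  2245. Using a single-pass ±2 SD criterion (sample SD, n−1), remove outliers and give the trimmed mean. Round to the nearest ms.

478 ms

n = 12, ΣRT = 7498, M = 624.833
Σ(x−M)² = 2914701.67; s = √(2914701.67/11) = 514.755
Cutoffs: 624.833 ± 2·514.755 → [-404.7, 1654.3]
Outside: 2245 → excluded.
Retained (n=11): Σ = 5253, mean = 5253/11 = 477.545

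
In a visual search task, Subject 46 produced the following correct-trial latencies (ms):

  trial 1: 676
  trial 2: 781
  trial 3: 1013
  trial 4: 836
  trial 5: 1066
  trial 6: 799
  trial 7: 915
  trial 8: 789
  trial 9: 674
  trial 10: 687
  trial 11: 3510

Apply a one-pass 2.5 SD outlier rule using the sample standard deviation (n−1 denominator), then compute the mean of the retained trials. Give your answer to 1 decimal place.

n = 11, ΣRT = 11746, M = 1067.818
Σ(x−M)² = 6730257.64; s = √(6730257.64/10) = 820.381
Cutoffs: 1067.818 ± 2.5·820.381 → [-983.1, 3118.8]
Outside: 3510 → excluded.
Retained (n=10): Σ = 8236, mean = 8236/10 = 823.600

823.6 ms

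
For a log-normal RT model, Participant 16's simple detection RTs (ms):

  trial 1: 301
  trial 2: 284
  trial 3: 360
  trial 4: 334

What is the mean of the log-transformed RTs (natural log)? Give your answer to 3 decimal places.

5.763

ln(RT): 5.7071, 5.6490, 5.8861, 5.8111
Σ ln(RT) = 23.0533
Mean = 23.0533/4 = 5.76333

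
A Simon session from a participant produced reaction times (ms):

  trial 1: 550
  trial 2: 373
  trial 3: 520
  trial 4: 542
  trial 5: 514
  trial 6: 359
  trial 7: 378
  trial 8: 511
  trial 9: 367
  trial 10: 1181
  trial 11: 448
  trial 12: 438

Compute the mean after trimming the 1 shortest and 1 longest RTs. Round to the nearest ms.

464 ms

Sorted: 359, 367, 373, 378, 438, 448, 511, 514, 520, 542, 550, 1181
Drop lowest 1 (359) and highest 1 (1181)
Remaining (n=10): Σ = 4641, mean = 4641/10 = 464.100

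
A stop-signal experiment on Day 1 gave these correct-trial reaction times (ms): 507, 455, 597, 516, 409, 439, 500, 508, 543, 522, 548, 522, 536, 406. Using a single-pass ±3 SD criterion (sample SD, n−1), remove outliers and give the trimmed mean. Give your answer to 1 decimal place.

n = 14, ΣRT = 7008, M = 500.571
Σ(x−M)² = 39053.43; s = √(39053.43/13) = 54.810
Cutoffs: 500.571 ± 3·54.810 → [336.1, 665.0]
No RTs fall outside the cutoffs; all 14 retained. Mean = 7008/14 = 500.571

500.6 ms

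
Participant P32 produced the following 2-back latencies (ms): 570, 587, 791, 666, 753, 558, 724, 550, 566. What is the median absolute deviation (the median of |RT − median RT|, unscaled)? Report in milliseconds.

37 ms

Sorted: 550, 558, 566, 570, 587, 666, 724, 753, 791 → median = 587
|x − 587|: 17, 0, 204, 79, 166, 29, 137, 37, 21
Sorted deviations: 0, 17, 21, 29, 37, 79, 137, 166, 204 → MAD = 37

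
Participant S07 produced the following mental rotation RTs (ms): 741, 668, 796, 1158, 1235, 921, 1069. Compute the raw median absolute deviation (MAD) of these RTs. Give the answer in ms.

Sorted: 668, 741, 796, 921, 1069, 1158, 1235 → median = 921
|x − 921|: 180, 253, 125, 237, 314, 0, 148
Sorted deviations: 0, 125, 148, 180, 237, 253, 314 → MAD = 180

180 ms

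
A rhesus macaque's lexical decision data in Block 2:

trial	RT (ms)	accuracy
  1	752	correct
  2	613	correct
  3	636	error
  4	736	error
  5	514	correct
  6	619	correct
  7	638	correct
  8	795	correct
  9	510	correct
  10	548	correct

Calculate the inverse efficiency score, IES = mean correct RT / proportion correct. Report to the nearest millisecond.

780 ms

Correct trials (n=8): 752, 613, 514, 619, 638, 795, 510, 548
Mean correct RT = 4989/8 = 623.6250 ms
Proportion correct = 8/10
IES = 623.6250 / (8/10) = 779.531 ms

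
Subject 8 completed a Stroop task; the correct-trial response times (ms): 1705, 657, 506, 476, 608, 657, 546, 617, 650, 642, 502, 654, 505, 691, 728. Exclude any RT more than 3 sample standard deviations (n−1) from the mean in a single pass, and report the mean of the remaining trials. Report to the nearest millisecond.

603 ms

n = 15, ΣRT = 10144, M = 676.267
Σ(x−M)² = 1218228.93; s = √(1218228.93/14) = 294.985
Cutoffs: 676.267 ± 3·294.985 → [-208.7, 1561.2]
Outside: 1705 → excluded.
Retained (n=14): Σ = 8439, mean = 8439/14 = 602.786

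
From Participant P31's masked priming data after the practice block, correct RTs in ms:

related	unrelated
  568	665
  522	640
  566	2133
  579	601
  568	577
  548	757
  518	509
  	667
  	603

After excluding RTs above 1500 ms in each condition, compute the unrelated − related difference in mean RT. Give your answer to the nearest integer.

unrelated: exclude 2133
M(related) = 3869/7 = 552.714
M(unrelated) = 5019/8 = 627.375
Difference = 627.375 − 552.714 = 74.661 ms

75 ms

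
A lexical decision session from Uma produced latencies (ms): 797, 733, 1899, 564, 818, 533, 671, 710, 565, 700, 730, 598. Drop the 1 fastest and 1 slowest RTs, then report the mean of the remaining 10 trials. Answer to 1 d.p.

Sorted: 533, 564, 565, 598, 671, 700, 710, 730, 733, 797, 818, 1899
Drop lowest 1 (533) and highest 1 (1899)
Remaining (n=10): Σ = 6886, mean = 6886/10 = 688.600

688.6 ms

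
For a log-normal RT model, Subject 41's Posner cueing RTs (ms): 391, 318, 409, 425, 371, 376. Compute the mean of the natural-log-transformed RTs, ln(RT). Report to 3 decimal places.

5.940

ln(RT): 5.9687, 5.7621, 6.0137, 6.0521, 5.9162, 5.9296
Σ ln(RT) = 35.6424
Mean = 35.6424/6 = 5.94039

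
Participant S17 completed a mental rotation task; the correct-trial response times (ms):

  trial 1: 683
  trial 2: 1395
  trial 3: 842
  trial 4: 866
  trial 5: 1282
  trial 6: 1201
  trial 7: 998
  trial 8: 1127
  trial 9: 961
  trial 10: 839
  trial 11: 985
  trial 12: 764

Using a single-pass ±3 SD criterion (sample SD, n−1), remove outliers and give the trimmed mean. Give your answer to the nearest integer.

n = 12, ΣRT = 11943, M = 995.250
Σ(x−M)² = 518584.25; s = √(518584.25/11) = 217.127
Cutoffs: 995.250 ± 3·217.127 → [343.9, 1646.6]
No RTs fall outside the cutoffs; all 12 retained. Mean = 11943/12 = 995.250

995 ms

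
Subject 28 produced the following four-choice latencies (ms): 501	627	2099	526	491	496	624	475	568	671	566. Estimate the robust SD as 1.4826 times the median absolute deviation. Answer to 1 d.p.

96.4 ms

Sorted: 475, 491, 496, 501, 526, 566, 568, 624, 627, 671, 2099 → median = 566
|x − 566| sorted: 0, 2, 40, 58, 61, 65, 70, 75, 91, 105, 1533 → MAD = 65
Robust SD ≈ 1.4826 × 65 = 96.369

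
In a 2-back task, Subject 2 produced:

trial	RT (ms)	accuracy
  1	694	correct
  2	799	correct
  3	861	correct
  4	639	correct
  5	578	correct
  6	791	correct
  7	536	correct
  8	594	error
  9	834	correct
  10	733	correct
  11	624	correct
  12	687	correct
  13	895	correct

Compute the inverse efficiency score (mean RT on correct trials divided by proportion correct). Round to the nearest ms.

Correct trials (n=12): 694, 799, 861, 639, 578, 791, 536, 834, 733, 624, 687, 895
Mean correct RT = 8671/12 = 722.5833 ms
Proportion correct = 12/13
IES = 722.5833 / (12/13) = 782.799 ms

783 ms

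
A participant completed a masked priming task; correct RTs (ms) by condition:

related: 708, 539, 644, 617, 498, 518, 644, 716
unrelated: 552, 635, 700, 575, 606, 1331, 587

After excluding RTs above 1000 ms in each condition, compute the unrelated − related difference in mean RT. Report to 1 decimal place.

unrelated: exclude 1331
M(related) = 4884/8 = 610.500
M(unrelated) = 3655/6 = 609.167
Difference = 609.167 − 610.500 = -1.333 ms

-1.3 ms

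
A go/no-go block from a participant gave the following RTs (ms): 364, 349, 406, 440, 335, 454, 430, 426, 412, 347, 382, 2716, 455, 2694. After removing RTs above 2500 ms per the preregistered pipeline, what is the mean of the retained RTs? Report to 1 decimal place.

400.0 ms

Excluded: 2694, 2716
Retained (n=12): Σ = 4800
Mean = 4800/12 = 400.0000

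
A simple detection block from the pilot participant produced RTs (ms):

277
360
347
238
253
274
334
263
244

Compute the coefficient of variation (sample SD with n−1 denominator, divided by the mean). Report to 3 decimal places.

n = 9, Σ = 2590, M = 287.7778
Σ(x−M)² = 17383.556; s = √(17383.556/8) = 46.6149
CV = 46.6149 / 287.7778 = 0.16198

0.162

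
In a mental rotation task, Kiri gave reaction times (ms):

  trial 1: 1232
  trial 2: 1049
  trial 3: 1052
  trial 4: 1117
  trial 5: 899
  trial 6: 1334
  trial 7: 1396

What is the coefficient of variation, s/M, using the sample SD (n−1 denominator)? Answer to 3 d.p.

n = 7, Σ = 8079, M = 1154.1429
Σ(x−M)² = 184870.857; s = √(184870.857/6) = 175.5329
CV = 175.5329 / 1154.1429 = 0.15209

0.152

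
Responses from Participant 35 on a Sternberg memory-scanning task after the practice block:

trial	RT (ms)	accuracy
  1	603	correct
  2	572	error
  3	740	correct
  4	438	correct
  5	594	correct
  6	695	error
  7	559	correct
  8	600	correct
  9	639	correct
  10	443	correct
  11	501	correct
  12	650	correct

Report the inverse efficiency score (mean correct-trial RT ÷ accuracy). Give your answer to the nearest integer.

Correct trials (n=10): 603, 740, 438, 594, 559, 600, 639, 443, 501, 650
Mean correct RT = 5767/10 = 576.7000 ms
Proportion correct = 10/12
IES = 576.7000 / (10/12) = 692.040 ms

692 ms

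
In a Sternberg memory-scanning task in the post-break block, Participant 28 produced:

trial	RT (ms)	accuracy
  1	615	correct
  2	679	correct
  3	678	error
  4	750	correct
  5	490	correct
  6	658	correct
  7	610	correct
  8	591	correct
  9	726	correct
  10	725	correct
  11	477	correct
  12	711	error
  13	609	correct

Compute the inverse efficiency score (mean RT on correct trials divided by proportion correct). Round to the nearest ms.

Correct trials (n=11): 615, 679, 750, 490, 658, 610, 591, 726, 725, 477, 609
Mean correct RT = 6930/11 = 630.0000 ms
Proportion correct = 11/13
IES = 630.0000 / (11/13) = 744.545 ms

745 ms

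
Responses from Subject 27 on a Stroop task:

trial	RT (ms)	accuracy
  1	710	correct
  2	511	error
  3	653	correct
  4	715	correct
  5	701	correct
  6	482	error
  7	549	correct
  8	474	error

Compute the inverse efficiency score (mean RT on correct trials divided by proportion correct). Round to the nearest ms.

Correct trials (n=5): 710, 653, 715, 701, 549
Mean correct RT = 3328/5 = 665.6000 ms
Proportion correct = 5/8
IES = 665.6000 / (5/8) = 1064.960 ms

1065 ms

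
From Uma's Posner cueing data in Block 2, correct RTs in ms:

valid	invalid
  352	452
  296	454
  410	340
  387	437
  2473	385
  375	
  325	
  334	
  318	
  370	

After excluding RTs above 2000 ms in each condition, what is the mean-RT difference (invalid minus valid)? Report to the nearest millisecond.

valid: exclude 2473
M(valid) = 3167/9 = 351.889
M(invalid) = 2068/5 = 413.600
Difference = 413.600 − 351.889 = 61.711 ms

62 ms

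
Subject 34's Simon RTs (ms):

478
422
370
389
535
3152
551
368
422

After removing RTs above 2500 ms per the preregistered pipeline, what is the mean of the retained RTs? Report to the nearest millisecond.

442 ms

Excluded: 3152
Retained (n=8): Σ = 3535
Mean = 3535/8 = 441.8750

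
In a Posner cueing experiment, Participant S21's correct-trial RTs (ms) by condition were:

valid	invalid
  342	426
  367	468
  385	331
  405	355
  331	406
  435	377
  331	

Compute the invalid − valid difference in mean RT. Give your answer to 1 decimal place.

23.0 ms

M(valid) = 2596/7 = 370.857
M(invalid) = 2363/6 = 393.833
Difference = 393.833 − 370.857 = 22.976 ms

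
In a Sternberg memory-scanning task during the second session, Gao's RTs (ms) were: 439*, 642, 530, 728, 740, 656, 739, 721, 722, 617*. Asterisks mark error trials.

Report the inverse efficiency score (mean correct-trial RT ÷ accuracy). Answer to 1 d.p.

Correct trials (n=8): 642, 530, 728, 740, 656, 739, 721, 722
Mean correct RT = 5478/8 = 684.7500 ms
Proportion correct = 8/10
IES = 684.7500 / (8/10) = 855.938 ms

855.9 ms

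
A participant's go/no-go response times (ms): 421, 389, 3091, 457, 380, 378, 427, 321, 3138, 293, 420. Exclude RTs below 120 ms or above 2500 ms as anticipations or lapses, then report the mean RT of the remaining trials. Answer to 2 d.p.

Excluded: 3091, 3138
Retained (n=9): Σ = 3486
Mean = 3486/9 = 387.3333

387.33 ms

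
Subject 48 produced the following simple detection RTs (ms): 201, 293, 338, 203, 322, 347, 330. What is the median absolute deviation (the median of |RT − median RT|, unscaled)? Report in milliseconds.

25 ms

Sorted: 201, 203, 293, 322, 330, 338, 347 → median = 322
|x − 322|: 121, 29, 16, 119, 0, 25, 8
Sorted deviations: 0, 8, 16, 25, 29, 119, 121 → MAD = 25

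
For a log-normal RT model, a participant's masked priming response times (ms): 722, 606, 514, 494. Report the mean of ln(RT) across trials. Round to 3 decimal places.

ln(RT): 6.5820, 6.4069, 6.2422, 6.2025
Σ ln(RT) = 25.4337
Mean = 25.4337/4 = 6.35842

6.358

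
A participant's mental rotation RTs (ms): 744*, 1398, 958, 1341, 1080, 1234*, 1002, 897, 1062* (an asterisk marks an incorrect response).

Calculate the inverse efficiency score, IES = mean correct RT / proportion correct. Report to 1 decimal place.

Correct trials (n=6): 1398, 958, 1341, 1080, 1002, 897
Mean correct RT = 6676/6 = 1112.6667 ms
Proportion correct = 6/9
IES = 1112.6667 / (6/9) = 1669.000 ms

1669.0 ms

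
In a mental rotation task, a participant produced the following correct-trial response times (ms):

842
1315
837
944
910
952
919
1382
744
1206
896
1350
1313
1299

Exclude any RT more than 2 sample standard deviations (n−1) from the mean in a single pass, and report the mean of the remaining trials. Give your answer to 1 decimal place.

n = 14, ΣRT = 14909, M = 1064.929
Σ(x−M)² = 686420.93; s = √(686420.93/13) = 229.786
Cutoffs: 1064.929 ± 2·229.786 → [605.4, 1524.5]
No RTs fall outside the cutoffs; all 14 retained. Mean = 14909/14 = 1064.929

1064.9 ms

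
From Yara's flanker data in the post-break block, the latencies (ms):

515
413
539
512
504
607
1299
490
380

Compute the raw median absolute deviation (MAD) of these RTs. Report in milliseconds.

27 ms

Sorted: 380, 413, 490, 504, 512, 515, 539, 607, 1299 → median = 512
|x − 512|: 3, 99, 27, 0, 8, 95, 787, 22, 132
Sorted deviations: 0, 3, 8, 22, 27, 95, 99, 132, 787 → MAD = 27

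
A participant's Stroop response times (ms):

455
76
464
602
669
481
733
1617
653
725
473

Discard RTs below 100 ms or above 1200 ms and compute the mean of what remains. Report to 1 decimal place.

583.9 ms

Excluded: 76, 1617
Retained (n=9): Σ = 5255
Mean = 5255/9 = 583.8889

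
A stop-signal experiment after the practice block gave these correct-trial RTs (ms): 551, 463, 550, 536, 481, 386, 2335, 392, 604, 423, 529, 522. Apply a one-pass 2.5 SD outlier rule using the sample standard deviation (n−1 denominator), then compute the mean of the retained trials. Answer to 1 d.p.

n = 12, ΣRT = 7772, M = 647.667
Σ(x−M)² = 3156416.67; s = √(3156416.67/11) = 535.674
Cutoffs: 647.667 ± 2.5·535.674 → [-691.5, 1986.9]
Outside: 2335 → excluded.
Retained (n=11): Σ = 5437, mean = 5437/11 = 494.273

494.3 ms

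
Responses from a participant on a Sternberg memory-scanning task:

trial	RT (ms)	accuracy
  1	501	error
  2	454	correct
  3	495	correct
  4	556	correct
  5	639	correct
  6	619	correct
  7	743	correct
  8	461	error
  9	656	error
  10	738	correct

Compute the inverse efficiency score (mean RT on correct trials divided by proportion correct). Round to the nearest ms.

866 ms

Correct trials (n=7): 454, 495, 556, 639, 619, 743, 738
Mean correct RT = 4244/7 = 606.2857 ms
Proportion correct = 7/10
IES = 606.2857 / (7/10) = 866.122 ms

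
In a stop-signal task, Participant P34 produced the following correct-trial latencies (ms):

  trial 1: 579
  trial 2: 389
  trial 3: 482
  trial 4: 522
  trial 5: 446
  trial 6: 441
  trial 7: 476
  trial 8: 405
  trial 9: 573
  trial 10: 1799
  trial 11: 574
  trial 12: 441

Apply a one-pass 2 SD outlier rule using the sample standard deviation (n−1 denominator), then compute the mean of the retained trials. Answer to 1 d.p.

n = 12, ΣRT = 7127, M = 593.917
Σ(x−M)² = 1631210.92; s = √(1631210.92/11) = 385.087
Cutoffs: 593.917 ± 2·385.087 → [-176.3, 1364.1]
Outside: 1799 → excluded.
Retained (n=11): Σ = 5328, mean = 5328/11 = 484.364

484.4 ms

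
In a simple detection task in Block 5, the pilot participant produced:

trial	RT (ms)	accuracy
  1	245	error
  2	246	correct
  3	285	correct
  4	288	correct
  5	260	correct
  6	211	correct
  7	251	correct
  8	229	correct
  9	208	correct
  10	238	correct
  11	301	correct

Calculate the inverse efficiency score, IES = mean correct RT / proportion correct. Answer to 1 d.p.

Correct trials (n=10): 246, 285, 288, 260, 211, 251, 229, 208, 238, 301
Mean correct RT = 2517/10 = 251.7000 ms
Proportion correct = 10/11
IES = 251.7000 / (10/11) = 276.870 ms

276.9 ms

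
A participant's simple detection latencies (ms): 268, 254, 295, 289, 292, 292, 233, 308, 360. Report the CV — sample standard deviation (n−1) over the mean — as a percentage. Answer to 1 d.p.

n = 9, Σ = 2591, M = 287.8889
Σ(x−M)² = 10246.889; s = √(10246.889/8) = 35.7891
CV = 35.7891 / 287.8889 = 0.12432 = 12.432%

12.4%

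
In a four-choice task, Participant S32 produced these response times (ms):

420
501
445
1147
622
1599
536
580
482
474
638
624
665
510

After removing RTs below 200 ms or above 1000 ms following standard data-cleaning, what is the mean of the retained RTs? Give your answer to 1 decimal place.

541.4 ms

Excluded: 1147, 1599
Retained (n=12): Σ = 6497
Mean = 6497/12 = 541.4167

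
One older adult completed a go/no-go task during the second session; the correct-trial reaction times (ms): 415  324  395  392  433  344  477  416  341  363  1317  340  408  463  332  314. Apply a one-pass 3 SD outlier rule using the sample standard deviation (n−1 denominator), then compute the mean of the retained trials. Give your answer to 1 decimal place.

383.8 ms

n = 16, ΣRT = 7074, M = 442.125
Σ(x−M)² = 853499.75; s = √(853499.75/15) = 238.537
Cutoffs: 442.125 ± 3·238.537 → [-273.5, 1157.7]
Outside: 1317 → excluded.
Retained (n=15): Σ = 5757, mean = 5757/15 = 383.800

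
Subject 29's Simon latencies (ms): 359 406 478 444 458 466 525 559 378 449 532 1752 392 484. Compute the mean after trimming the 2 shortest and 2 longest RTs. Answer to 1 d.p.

Sorted: 359, 378, 392, 406, 444, 449, 458, 466, 478, 484, 525, 532, 559, 1752
Drop lowest 2 (359, 378) and highest 2 (559, 1752)
Remaining (n=10): Σ = 4634, mean = 4634/10 = 463.400

463.4 ms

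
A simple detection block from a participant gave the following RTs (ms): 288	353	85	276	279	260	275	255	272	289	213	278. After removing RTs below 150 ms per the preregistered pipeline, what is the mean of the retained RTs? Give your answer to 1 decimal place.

276.2 ms

Excluded: 85
Retained (n=11): Σ = 3038
Mean = 3038/11 = 276.1818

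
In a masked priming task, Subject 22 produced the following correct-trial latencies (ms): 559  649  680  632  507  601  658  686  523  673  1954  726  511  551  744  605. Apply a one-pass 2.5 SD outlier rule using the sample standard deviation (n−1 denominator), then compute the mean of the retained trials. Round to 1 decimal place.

620.3 ms

n = 16, ΣRT = 11259, M = 703.688
Σ(x−M)² = 1750431.44; s = √(1750431.44/15) = 341.607
Cutoffs: 703.688 ± 2.5·341.607 → [-150.3, 1557.7]
Outside: 1954 → excluded.
Retained (n=15): Σ = 9305, mean = 9305/15 = 620.333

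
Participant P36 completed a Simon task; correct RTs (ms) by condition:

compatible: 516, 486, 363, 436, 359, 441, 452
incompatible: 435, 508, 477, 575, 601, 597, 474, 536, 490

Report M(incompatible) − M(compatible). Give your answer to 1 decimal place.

85.3 ms

M(compatible) = 3053/7 = 436.143
M(incompatible) = 4693/9 = 521.444
Difference = 521.444 − 436.143 = 85.302 ms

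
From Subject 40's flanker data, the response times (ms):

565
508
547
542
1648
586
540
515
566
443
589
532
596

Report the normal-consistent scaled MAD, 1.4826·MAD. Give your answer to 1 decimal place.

47.4 ms

Sorted: 443, 508, 515, 532, 540, 542, 547, 565, 566, 586, 589, 596, 1648 → median = 547
|x − 547| sorted: 0, 5, 7, 15, 18, 19, 32, 39, 39, 42, 49, 104, 1101 → MAD = 32
Robust SD ≈ 1.4826 × 32 = 47.443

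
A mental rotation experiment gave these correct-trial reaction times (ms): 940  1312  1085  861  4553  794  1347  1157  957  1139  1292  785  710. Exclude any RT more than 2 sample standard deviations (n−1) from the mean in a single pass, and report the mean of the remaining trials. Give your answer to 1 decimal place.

n = 13, ΣRT = 16932, M = 1302.462
Σ(x−M)² = 11986273.23; s = √(11986273.23/12) = 999.428
Cutoffs: 1302.462 ± 2·999.428 → [-696.4, 3301.3]
Outside: 4553 → excluded.
Retained (n=12): Σ = 12379, mean = 12379/12 = 1031.583

1031.6 ms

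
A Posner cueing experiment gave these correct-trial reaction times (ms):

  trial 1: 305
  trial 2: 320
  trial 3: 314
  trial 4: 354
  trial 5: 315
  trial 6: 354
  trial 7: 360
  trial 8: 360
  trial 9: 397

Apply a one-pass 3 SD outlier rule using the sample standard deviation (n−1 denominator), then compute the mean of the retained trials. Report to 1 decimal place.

342.1 ms

n = 9, ΣRT = 3079, M = 342.111
Σ(x−M)² = 7326.89; s = √(7326.89/8) = 30.263
Cutoffs: 342.111 ± 3·30.263 → [251.3, 432.9]
No RTs fall outside the cutoffs; all 9 retained. Mean = 3079/9 = 342.111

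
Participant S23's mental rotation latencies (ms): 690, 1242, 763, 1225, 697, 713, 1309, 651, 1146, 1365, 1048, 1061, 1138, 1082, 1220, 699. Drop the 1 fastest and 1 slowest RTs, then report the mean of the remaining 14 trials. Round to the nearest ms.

Sorted: 651, 690, 697, 699, 713, 763, 1048, 1061, 1082, 1138, 1146, 1220, 1225, 1242, 1309, 1365
Drop lowest 1 (651) and highest 1 (1365)
Remaining (n=14): Σ = 14033, mean = 14033/14 = 1002.357

1002 ms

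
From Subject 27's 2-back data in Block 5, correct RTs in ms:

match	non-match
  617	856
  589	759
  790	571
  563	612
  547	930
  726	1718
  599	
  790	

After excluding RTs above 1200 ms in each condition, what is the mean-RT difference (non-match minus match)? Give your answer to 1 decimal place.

93.0 ms

non-match: exclude 1718
M(match) = 5221/8 = 652.625
M(non-match) = 3728/5 = 745.600
Difference = 745.600 − 652.625 = 92.975 ms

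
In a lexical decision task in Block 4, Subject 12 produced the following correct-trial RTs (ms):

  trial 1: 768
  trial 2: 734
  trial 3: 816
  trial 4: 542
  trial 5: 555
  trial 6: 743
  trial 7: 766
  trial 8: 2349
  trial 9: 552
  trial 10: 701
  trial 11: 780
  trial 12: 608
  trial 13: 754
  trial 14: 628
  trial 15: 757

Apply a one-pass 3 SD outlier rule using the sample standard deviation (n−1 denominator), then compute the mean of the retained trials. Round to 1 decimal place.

693.1 ms

n = 15, ΣRT = 12053, M = 803.533
Σ(x−M)² = 2677961.73; s = √(2677961.73/14) = 437.359
Cutoffs: 803.533 ± 3·437.359 → [-508.5, 2115.6]
Outside: 2349 → excluded.
Retained (n=14): Σ = 9704, mean = 9704/14 = 693.143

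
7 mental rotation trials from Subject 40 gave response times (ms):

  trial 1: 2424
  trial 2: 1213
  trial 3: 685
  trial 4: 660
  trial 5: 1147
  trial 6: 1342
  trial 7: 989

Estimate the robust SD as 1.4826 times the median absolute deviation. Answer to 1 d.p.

Sorted: 660, 685, 989, 1147, 1213, 1342, 2424 → median = 1147
|x − 1147| sorted: 0, 66, 158, 195, 462, 487, 1277 → MAD = 195
Robust SD ≈ 1.4826 × 195 = 289.107

289.1 ms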